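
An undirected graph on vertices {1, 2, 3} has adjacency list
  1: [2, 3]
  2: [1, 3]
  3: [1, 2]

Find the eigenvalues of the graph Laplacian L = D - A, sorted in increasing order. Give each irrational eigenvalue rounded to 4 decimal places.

[0, 3, 3]

Reading degrees in the order [1, 2, 3] gives [2, 2, 2]; set D = diag(2, 2, 2) and form L = D - A. Diagonalising L (or applying a numerical eigensolver to the 3x3 matrix) gives the spectrum above. The single zero eigenvalue shows the graph is connected. The largest eigenvalue, 3, is at most the vertex count 3.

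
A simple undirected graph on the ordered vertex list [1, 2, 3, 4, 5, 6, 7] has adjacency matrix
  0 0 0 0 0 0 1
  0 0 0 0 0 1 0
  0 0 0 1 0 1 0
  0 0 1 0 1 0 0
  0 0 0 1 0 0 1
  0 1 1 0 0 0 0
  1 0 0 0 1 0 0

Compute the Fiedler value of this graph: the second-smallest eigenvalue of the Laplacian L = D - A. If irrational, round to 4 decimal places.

0.1981

With the vertex order [1, 2, 3, 4, 5, 6, 7], the degrees are [1, 1, 2, 2, 2, 2, 2], giving D = diag(1, 1, 2, 2, 2, 2, 2) and L = D - A. The sorted Laplacian eigenvalues are [0, 0.1981, 0.7530, 1.5550, 2.4450, 3.2470, 3.8019]; the algebraic connectivity is the second entry, 0.1981. The eigenvalues sum to 12, which equals trace(L) = 2|E|. There is one zero in the spectrum, matching the 1 component.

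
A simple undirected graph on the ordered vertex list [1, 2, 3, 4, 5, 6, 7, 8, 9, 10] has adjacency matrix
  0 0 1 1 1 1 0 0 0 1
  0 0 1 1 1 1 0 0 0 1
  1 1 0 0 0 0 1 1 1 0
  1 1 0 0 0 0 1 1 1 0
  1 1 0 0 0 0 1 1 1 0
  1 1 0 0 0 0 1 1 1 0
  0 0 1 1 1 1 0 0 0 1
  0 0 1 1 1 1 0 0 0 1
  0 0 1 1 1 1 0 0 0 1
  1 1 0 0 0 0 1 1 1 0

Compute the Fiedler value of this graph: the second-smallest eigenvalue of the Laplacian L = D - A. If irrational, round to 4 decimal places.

With the vertex order [1, 2, 3, 4, 5, 6, 7, 8, 9, 10], the degrees are [5, 5, 5, 5, 5, 5, 5, 5, 5, 5], giving D = diag(5, 5, 5, 5, 5, 5, 5, 5, 5, 5) and L = D - A. The smallest Laplacian eigenvalue is always 0. The next one, lambda_2 = 5, measures how hard the graph is to disconnect: larger values mean better connectivity. The largest eigenvalue, 10, is at most the vertex count 10. There is one zero in the spectrum, matching the 1 component.

5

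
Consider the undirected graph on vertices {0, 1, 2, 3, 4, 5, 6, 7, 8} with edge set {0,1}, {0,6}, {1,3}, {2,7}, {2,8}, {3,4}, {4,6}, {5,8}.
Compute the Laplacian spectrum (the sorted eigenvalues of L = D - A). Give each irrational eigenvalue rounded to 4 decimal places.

[0, 0, 0.5858, 1.3820, 1.3820, 2, 3.4142, 3.6180, 3.6180]

Each diagonal entry of L is the vertex degree and each off-diagonal entry is -1 where an edge is present, 0 otherwise; in the order [0, 1, 2, 3, 4, 5, 6, 7, 8] the diagonal is [2, 2, 2, 2, 2, 1, 2, 1, 2]. The multiplicity of 0 as a Laplacian eigenvalue equals the number of connected components. The 2 zero eigenvalues correspond to the 2 connected components.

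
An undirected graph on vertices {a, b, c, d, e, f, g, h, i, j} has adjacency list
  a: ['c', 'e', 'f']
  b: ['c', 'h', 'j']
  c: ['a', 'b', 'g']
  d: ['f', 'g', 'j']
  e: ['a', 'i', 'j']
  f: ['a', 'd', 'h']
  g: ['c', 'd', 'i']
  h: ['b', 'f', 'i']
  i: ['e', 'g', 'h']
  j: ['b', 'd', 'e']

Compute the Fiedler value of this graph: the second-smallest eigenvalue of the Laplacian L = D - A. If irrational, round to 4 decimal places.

Reading degrees in the order [a, b, c, d, e, f, g, h, i, j] gives [3, 3, 3, 3, 3, 3, 3, 3, 3, 3]; set D = diag(3, 3, 3, 3, 3, 3, 3, 3, 3, 3) and form L = D - A. Computing the eigenvalues of L and sorting gives [0, 2, 2, 2, 2, 2, 5, 5, 5, 5]. The Fiedler value lambda_2 = 2 is strictly positive, so the graph is connected.

2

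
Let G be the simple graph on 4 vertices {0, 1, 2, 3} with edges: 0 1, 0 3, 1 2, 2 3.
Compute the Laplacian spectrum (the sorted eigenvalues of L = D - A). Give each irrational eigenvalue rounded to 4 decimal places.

Each diagonal entry of L is the vertex degree and each off-diagonal entry is -1 where an edge is present, 0 otherwise; in the order [0, 1, 2, 3] the diagonal is [2, 2, 2, 2]. Diagonalising L (or applying a numerical eigensolver to the 4x4 matrix) gives the spectrum above. The single zero eigenvalue shows the graph is connected. The largest eigenvalue, 4, is at most the vertex count 4.

[0, 2, 2, 4]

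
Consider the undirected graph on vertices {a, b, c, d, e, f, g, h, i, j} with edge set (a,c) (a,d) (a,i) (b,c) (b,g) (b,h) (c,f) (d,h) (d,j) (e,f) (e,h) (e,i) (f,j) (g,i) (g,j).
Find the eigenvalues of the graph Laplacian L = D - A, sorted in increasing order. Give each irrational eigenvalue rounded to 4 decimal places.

[0, 2, 2, 2, 2, 2, 5, 5, 5, 5]

Each diagonal entry of L is the vertex degree and each off-diagonal entry is -1 where an edge is present, 0 otherwise; in the order [a, b, c, d, e, f, g, h, i, j] the diagonal is [3, 3, 3, 3, 3, 3, 3, 3, 3, 3]. Diagonalising L (or applying a numerical eigensolver to the 10x10 matrix) gives the spectrum above. The single zero eigenvalue shows the graph is connected. By the matrix-tree theorem the graph has (1/10) * product of the nonzero eigenvalues = 2000 spanning trees. The eigenvalues sum to 30, which equals trace(L) = 2|E|.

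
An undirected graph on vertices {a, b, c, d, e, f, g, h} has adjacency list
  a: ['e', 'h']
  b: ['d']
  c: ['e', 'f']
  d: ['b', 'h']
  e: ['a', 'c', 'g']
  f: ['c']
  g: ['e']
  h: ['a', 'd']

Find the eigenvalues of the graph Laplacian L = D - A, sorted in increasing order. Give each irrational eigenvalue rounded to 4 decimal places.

Each diagonal entry of L is the vertex degree and each off-diagonal entry is -1 where an edge is present, 0 otherwise; in the order [a, b, c, d, e, f, g, h] the diagonal is [2, 1, 2, 2, 3, 1, 1, 2]. Since every row of L sums to 0, the all-ones vector is in the kernel and 0 is an eigenvalue. The single zero eigenvalue shows the graph is connected. The largest eigenvalue, 4.3429, is at most the vertex count 8.

[0, 0.1864, 0.5858, 1, 2, 2.4707, 3.4142, 4.3429]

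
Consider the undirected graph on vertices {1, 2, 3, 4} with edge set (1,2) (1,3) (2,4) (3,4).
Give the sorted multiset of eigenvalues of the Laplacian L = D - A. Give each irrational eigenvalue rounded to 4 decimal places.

With the vertex order [1, 2, 3, 4], the degrees are [2, 2, 2, 2], giving D = diag(2, 2, 2, 2) and L = D - A. Since every row of L sums to 0, the all-ones vector is in the kernel and 0 is an eigenvalue.

[0, 2, 2, 4]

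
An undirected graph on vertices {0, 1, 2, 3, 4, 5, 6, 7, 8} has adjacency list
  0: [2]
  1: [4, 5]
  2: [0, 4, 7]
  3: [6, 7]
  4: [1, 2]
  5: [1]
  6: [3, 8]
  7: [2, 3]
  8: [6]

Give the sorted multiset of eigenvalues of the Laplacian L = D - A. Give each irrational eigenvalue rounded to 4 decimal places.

With the vertex order [0, 1, 2, 3, 4, 5, 6, 7, 8], the degrees are [1, 2, 3, 2, 2, 1, 2, 2, 1], giving D = diag(1, 2, 3, 2, 2, 1, 2, 2, 1) and L = D - A. L is symmetric positive semidefinite, so every eigenvalue is real and nonnegative. The single zero eigenvalue shows the graph is connected. There is one zero in the spectrum, matching the 1 component. The largest eigenvalue, 4.3699, is at most the vertex count 9.

[0, 0.1506, 0.4266, 1, 1.4229, 2.1724, 3, 3.4576, 4.3699]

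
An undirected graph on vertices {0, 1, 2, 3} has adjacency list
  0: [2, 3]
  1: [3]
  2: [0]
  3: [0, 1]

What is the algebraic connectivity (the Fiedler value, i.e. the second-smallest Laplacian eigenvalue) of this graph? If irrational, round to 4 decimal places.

0.5858

With the vertex order [0, 1, 2, 3], the degrees are [2, 1, 1, 2], giving D = diag(2, 1, 1, 2) and L = D - A. The sorted Laplacian eigenvalues are [0, 0.5858, 2, 3.4142]; the algebraic connectivity is the second entry, 0.5858. The largest eigenvalue, 3.4142, is at most the vertex count 4.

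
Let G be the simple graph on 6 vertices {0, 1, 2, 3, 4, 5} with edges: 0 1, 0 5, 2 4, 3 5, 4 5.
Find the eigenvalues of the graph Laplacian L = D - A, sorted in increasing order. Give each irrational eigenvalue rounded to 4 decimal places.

Each diagonal entry of L is the vertex degree and each off-diagonal entry is -1 where an edge is present, 0 otherwise; in the order [0, 1, 2, 3, 4, 5] the diagonal is [2, 1, 1, 1, 2, 3]. Since every row of L sums to 0, the all-ones vector is in the kernel and 0 is an eigenvalue. The largest eigenvalue, 4.3028, is at most the vertex count 6. The eigenvalues sum to 10, which equals trace(L) = 2|E|.

[0, 0.3820, 0.6972, 2, 2.6180, 4.3028]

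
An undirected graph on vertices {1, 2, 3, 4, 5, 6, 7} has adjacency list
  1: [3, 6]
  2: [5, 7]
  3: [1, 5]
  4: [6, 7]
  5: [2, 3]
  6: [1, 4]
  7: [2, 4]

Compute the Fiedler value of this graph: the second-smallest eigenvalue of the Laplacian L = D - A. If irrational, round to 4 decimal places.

0.7530

With the vertex order [1, 2, 3, 4, 5, 6, 7], the degrees are [2, 2, 2, 2, 2, 2, 2], giving D = diag(2, 2, 2, 2, 2, 2, 2) and L = D - A. The smallest Laplacian eigenvalue is always 0. The next one, lambda_2 = 0.7530, measures how hard the graph is to disconnect: larger values mean better connectivity. By the matrix-tree theorem the graph has (1/7) * product of the nonzero eigenvalues = 7 spanning trees. There is one zero in the spectrum, matching the 1 component.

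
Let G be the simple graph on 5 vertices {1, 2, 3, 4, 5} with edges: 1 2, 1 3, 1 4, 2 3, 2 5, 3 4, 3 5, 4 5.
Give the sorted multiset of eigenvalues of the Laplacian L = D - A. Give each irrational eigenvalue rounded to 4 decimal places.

[0, 3, 3, 5, 5]

Each diagonal entry of L is the vertex degree and each off-diagonal entry is -1 where an edge is present, 0 otherwise; in the order [1, 2, 3, 4, 5] the diagonal is [3, 3, 4, 3, 3]. Diagonalising L (or applying a numerical eigensolver to the 5x5 matrix) gives the spectrum above. The single zero eigenvalue shows the graph is connected. There is one zero in the spectrum, matching the 1 component.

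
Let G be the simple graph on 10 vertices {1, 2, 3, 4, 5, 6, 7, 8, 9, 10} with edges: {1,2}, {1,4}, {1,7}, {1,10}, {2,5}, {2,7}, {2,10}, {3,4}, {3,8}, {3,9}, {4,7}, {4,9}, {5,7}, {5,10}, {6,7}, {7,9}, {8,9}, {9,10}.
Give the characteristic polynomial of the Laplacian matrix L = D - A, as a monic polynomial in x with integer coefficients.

x^10 - 36x^9 + 556x^8 - 4816x^7 + 25645x^6 - 86428x^5 + 182534x^4 - 229908x^3 + 154271x^2 - 41670x

Each diagonal entry of L is the vertex degree and each off-diagonal entry is -1 where an edge is present, 0 otherwise; in the order [1, 2, 3, 4, 5, 6, 7, 8, 9, 10] the diagonal is [4, 4, 3, 4, 3, 1, 6, 2, 5, 4]. Computing det(xI - L) by cofactor expansion (or equivalently via sum-over-permutations) gives x^10 - 36x^9 + 556x^8 - 4816x^7 + 25645x^6 - 86428x^5 + 182534x^4 - 229908x^3 + 154271x^2 - 41670x. Since p(0) = det(-L) = 0, x divides p(x). There is one zero in the spectrum, matching the 1 component.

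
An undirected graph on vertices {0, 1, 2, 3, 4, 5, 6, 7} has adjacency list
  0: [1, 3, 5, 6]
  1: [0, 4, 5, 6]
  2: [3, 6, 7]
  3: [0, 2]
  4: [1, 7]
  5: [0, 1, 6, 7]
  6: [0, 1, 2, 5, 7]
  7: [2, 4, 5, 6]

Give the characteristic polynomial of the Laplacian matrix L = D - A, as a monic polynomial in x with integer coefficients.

x^8 - 28x^7 + 325x^6 - 2018x^5 + 7203x^4 - 14702x^3 + 15807x^2 - 6864x

With the vertex order [0, 1, 2, 3, 4, 5, 6, 7], the degrees are [4, 4, 3, 2, 2, 4, 5, 4], giving D = diag(4, 4, 3, 2, 2, 4, 5, 4) and L = D - A. L has integer entries, so p(x) = det(xI - L) has integer coefficients. Expanding the determinant yields x^8 - 28x^7 + 325x^6 - 2018x^5 + 7203x^4 - 14702x^3 + 15807x^2 - 6864x. The coefficient of x^7 equals -trace(L) = -28, matching the sum of degrees. The largest eigenvalue, 6.3309, is at most the vertex count 8.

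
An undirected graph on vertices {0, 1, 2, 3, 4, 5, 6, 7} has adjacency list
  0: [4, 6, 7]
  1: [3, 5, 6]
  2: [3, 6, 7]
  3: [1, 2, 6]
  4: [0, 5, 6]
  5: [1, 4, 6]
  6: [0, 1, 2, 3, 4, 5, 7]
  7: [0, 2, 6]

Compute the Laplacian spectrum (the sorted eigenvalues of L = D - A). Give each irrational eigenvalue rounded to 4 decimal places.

Reading degrees in the order [0, 1, 2, 3, 4, 5, 6, 7] gives [3, 3, 3, 3, 3, 3, 7, 3]; set D = diag(3, 3, 3, 3, 3, 3, 7, 3) and form L = D - A. Since every row of L sums to 0, the all-ones vector is in the kernel and 0 is an eigenvalue. The single zero eigenvalue shows the graph is connected. There is one zero in the spectrum, matching the 1 component. By the matrix-tree theorem the graph has (1/8) * product of the nonzero eigenvalues = 841 spanning trees.

[0, 1.7530, 1.7530, 3.4450, 3.4450, 4.8019, 4.8019, 8]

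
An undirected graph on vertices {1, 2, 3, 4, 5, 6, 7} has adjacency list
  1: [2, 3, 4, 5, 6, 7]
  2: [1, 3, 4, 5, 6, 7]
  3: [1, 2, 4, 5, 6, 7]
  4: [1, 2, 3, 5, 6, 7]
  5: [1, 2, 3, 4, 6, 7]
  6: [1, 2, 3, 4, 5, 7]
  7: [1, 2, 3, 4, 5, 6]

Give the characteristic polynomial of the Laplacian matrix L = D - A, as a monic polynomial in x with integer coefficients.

x^7 - 42x^6 + 735x^5 - 6860x^4 + 36015x^3 - 100842x^2 + 117649x

With the vertex order [1, 2, 3, 4, 5, 6, 7], the degrees are [6, 6, 6, 6, 6, 6, 6], giving D = diag(6, 6, 6, 6, 6, 6, 6) and L = D - A. The eigenvalues of L are [0, 7, 7, 7, 7, 7, 7]; the characteristic polynomial is the product of (x - lambda_i), which multiplies out to x^7 - 42x^6 + 735x^5 - 6860x^4 + 36015x^3 - 100842x^2 + 117649x. The coefficient of x^6 equals -trace(L) = -42, matching the sum of degrees. There is one zero in the spectrum, matching the 1 component.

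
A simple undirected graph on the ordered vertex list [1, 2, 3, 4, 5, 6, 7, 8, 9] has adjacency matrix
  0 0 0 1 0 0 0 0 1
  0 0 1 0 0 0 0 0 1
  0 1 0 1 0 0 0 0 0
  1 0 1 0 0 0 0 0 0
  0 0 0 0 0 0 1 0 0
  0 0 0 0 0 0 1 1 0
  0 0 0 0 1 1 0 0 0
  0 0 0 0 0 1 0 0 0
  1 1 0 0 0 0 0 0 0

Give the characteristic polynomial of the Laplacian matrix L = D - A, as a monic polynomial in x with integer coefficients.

x^9 - 16x^8 + 105x^7 - 364x^6 + 715x^5 - 790x^4 + 450x^3 - 100x^2

Each diagonal entry of L is the vertex degree and each off-diagonal entry is -1 where an edge is present, 0 otherwise; in the order [1, 2, 3, 4, 5, 6, 7, 8, 9] the diagonal is [2, 2, 2, 2, 1, 2, 2, 1, 2]. L has integer entries, so p(x) = det(xI - L) has integer coefficients. Expanding the determinant yields x^9 - 16x^8 + 105x^7 - 364x^6 + 715x^5 - 790x^4 + 450x^3 - 100x^2. The constant term is 0 because L is singular (the all-ones vector lies in its kernel). The largest eigenvalue, 3.6180, is at most the vertex count 9.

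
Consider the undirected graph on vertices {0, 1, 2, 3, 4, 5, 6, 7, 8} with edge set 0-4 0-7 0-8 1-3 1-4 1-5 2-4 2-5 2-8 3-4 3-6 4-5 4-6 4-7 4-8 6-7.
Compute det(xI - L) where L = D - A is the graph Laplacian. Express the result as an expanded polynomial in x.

x^9 - 32x^8 + 428x^7 - 3136x^6 + 13786x^5 - 37232x^4 + 60276x^3 - 53424x^2 + 19845x

Reading degrees in the order [0, 1, 2, 3, 4, 5, 6, 7, 8] gives [3, 3, 3, 3, 8, 3, 3, 3, 3]; set D = diag(3, 3, 3, 3, 8, 3, 3, 3, 3) and form L = D - A. Computing det(xI - L) by cofactor expansion (or equivalently via sum-over-permutations) gives x^9 - 32x^8 + 428x^7 - 3136x^6 + 13786x^5 - 37232x^4 + 60276x^3 - 53424x^2 + 19845x. The coefficient of x^8 equals -trace(L) = -32, matching the sum of degrees. There is one zero in the spectrum, matching the 1 component. The largest eigenvalue, 9, is at most the vertex count 9.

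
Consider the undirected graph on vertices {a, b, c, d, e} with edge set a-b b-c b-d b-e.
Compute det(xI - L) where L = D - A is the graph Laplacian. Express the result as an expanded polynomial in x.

With the vertex order [a, b, c, d, e], the degrees are [1, 4, 1, 1, 1], giving D = diag(1, 4, 1, 1, 1) and L = D - A. Computing det(xI - L) by cofactor expansion (or equivalently via sum-over-permutations) gives x^5 - 8x^4 + 18x^3 - 16x^2 + 5x. The constant term is 0 because L is singular (the all-ones vector lies in its kernel). There is one zero in the spectrum, matching the 1 component.

x^5 - 8x^4 + 18x^3 - 16x^2 + 5x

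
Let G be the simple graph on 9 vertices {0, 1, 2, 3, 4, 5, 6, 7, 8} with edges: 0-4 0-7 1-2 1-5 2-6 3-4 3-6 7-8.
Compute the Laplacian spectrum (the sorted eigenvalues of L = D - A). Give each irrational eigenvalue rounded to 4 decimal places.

Each diagonal entry of L is the vertex degree and each off-diagonal entry is -1 where an edge is present, 0 otherwise; in the order [0, 1, 2, 3, 4, 5, 6, 7, 8] the diagonal is [2, 2, 2, 2, 2, 1, 2, 2, 1]. Since every row of L sums to 0, the all-ones vector is in the kernel and 0 is an eigenvalue. The largest eigenvalue, 3.8794, is at most the vertex count 9.

[0, 0.1206, 0.4679, 1, 1.6527, 2.3473, 3, 3.5321, 3.8794]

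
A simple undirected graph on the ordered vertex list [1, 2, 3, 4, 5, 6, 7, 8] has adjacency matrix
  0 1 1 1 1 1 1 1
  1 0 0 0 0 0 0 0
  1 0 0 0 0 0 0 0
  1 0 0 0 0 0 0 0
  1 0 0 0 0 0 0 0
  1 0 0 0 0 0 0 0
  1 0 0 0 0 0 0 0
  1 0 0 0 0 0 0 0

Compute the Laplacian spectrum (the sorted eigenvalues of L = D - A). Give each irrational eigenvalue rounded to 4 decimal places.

Reading degrees in the order [1, 2, 3, 4, 5, 6, 7, 8] gives [7, 1, 1, 1, 1, 1, 1, 1]; set D = diag(7, 1, 1, 1, 1, 1, 1, 1) and form L = D - A. L is symmetric positive semidefinite, so every eigenvalue is real and nonnegative. The single zero eigenvalue shows the graph is connected. By the matrix-tree theorem the graph has (1/8) * product of the nonzero eigenvalues = 1 spanning tree.

[0, 1, 1, 1, 1, 1, 1, 8]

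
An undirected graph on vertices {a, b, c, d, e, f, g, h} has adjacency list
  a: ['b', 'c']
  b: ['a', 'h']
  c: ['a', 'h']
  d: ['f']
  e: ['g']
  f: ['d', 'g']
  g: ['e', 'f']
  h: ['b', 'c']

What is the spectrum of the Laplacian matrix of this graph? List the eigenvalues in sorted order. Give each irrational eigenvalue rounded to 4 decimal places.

With the vertex order [a, b, c, d, e, f, g, h], the degrees are [2, 2, 2, 1, 1, 2, 2, 2], giving D = diag(2, 2, 2, 1, 1, 2, 2, 2) and L = D - A. L is symmetric positive semidefinite, so every eigenvalue is real and nonnegative. The 2 zero eigenvalues correspond to the 2 connected components. There are 2 zeros in the spectrum, matching the 2 components.

[0, 0, 0.5858, 2, 2, 2, 3.4142, 4]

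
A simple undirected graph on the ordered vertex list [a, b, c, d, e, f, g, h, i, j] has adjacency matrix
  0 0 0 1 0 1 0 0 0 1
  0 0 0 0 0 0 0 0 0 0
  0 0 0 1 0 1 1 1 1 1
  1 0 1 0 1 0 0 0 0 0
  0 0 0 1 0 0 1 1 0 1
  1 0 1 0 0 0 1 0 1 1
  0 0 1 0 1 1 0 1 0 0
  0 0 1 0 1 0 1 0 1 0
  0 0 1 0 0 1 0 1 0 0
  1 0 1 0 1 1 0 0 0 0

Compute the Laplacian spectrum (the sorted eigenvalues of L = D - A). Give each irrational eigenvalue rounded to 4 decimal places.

[0, 0, 1.9010, 2.6726, 3.2365, 4.2183, 4.5360, 5.3276, 6.5553, 7.5528]

Reading degrees in the order [a, b, c, d, e, f, g, h, i, j] gives [3, 0, 6, 3, 4, 5, 4, 4, 3, 4]; set D = diag(3, 0, 6, 3, 4, 5, 4, 4, 3, 4) and form L = D - A. The multiplicity of 0 as a Laplacian eigenvalue equals the number of connected components. The 2 zero eigenvalues correspond to the 2 connected components. The eigenvalues sum to 36, which equals trace(L) = 2|E|.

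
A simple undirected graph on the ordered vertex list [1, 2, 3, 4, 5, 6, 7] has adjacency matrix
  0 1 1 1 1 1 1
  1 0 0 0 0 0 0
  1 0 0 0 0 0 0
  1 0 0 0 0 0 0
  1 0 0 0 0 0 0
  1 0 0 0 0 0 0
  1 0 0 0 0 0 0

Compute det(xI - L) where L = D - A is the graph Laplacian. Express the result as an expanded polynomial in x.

x^7 - 12x^6 + 45x^5 - 80x^4 + 75x^3 - 36x^2 + 7x

Reading degrees in the order [1, 2, 3, 4, 5, 6, 7] gives [6, 1, 1, 1, 1, 1, 1]; set D = diag(6, 1, 1, 1, 1, 1, 1) and form L = D - A. L has integer entries, so p(x) = det(xI - L) has integer coefficients. Expanding the determinant yields x^7 - 12x^6 + 45x^5 - 80x^4 + 75x^3 - 36x^2 + 7x. The coefficient of x^6 equals -trace(L) = -12, matching the sum of degrees. There is one zero in the spectrum, matching the 1 component.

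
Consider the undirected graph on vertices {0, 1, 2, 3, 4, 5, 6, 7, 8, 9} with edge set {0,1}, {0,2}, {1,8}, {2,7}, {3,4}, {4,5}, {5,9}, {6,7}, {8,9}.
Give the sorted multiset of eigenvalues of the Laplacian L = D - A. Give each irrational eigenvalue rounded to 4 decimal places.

[0, 0.0979, 0.3820, 0.8244, 1.3820, 2, 2.6180, 3.1756, 3.6180, 3.9021]

Reading degrees in the order [0, 1, 2, 3, 4, 5, 6, 7, 8, 9] gives [2, 2, 2, 1, 2, 2, 1, 2, 2, 2]; set D = diag(2, 2, 2, 1, 2, 2, 1, 2, 2, 2) and form L = D - A. Diagonalising L (or applying a numerical eigensolver to the 10x10 matrix) gives the spectrum above. The single zero eigenvalue shows the graph is connected. There is one zero in the spectrum, matching the 1 component. By the matrix-tree theorem the graph has (1/10) * product of the nonzero eigenvalues = 1 spanning tree.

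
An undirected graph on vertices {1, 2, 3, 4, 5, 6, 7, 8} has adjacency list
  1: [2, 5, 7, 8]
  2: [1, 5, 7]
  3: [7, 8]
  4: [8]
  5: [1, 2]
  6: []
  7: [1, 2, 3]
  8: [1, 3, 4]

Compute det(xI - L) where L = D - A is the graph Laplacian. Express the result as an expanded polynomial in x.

x^8 - 18x^7 + 127x^6 - 444x^5 + 796x^4 - 674x^3 + 203x^2

With the vertex order [1, 2, 3, 4, 5, 6, 7, 8], the degrees are [4, 3, 2, 1, 2, 0, 3, 3], giving D = diag(4, 3, 2, 1, 2, 0, 3, 3) and L = D - A. Computing det(xI - L) by cofactor expansion (or equivalently via sum-over-permutations) gives x^8 - 18x^7 + 127x^6 - 444x^5 + 796x^4 - 674x^3 + 203x^2. Since p(0) = det(-L) = 0, x divides p(x). The largest eigenvalue, 5.4486, is at most the vertex count 8. The eigenvalues sum to 18, which equals trace(L) = 2|E|.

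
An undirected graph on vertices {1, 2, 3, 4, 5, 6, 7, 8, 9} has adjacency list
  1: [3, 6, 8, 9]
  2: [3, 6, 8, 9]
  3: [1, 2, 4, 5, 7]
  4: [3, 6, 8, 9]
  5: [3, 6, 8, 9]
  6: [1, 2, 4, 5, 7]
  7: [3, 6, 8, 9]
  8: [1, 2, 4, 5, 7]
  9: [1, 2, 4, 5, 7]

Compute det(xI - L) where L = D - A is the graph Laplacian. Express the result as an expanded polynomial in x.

Each diagonal entry of L is the vertex degree and each off-diagonal entry is -1 where an edge is present, 0 otherwise; in the order [1, 2, 3, 4, 5, 6, 7, 8, 9] the diagonal is [4, 4, 5, 4, 4, 5, 4, 5, 5]. L has integer entries, so p(x) = det(xI - L) has integer coefficients. Expanding the determinant yields x^9 - 40x^8 + 690x^7 - 6720x^6 + 40485x^5 - 154704x^4 + 366560x^3 - 492800x^2 + 288000x. Since p(0) = det(-L) = 0, x divides p(x). The largest eigenvalue, 9, is at most the vertex count 9.

x^9 - 40x^8 + 690x^7 - 6720x^6 + 40485x^5 - 154704x^4 + 366560x^3 - 492800x^2 + 288000x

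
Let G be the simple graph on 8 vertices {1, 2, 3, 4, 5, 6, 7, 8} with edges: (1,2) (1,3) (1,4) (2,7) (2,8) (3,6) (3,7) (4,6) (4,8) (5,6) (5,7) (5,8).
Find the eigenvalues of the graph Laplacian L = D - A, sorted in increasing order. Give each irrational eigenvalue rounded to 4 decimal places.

[0, 2, 2, 2, 4, 4, 4, 6]

Reading degrees in the order [1, 2, 3, 4, 5, 6, 7, 8] gives [3, 3, 3, 3, 3, 3, 3, 3]; set D = diag(3, 3, 3, 3, 3, 3, 3, 3) and form L = D - A. The multiplicity of 0 as a Laplacian eigenvalue equals the number of connected components. There is one zero in the spectrum, matching the 1 component.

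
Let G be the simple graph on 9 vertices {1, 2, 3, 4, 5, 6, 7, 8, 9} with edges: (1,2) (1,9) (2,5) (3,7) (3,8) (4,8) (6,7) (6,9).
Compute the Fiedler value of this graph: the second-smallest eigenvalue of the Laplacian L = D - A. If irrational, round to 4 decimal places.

0.1206

Reading degrees in the order [1, 2, 3, 4, 5, 6, 7, 8, 9] gives [2, 2, 2, 1, 1, 2, 2, 2, 2]; set D = diag(2, 2, 2, 1, 1, 2, 2, 2, 2) and form L = D - A. Computing the eigenvalues of L and sorting gives [0, 0.1206, 0.4679, 1, 1.6527, 2.3473, 3, 3.5321, 3.8794]. The Fiedler value lambda_2 = 0.1206 is strictly positive, so the graph is connected. By the matrix-tree theorem the graph has (1/9) * product of the nonzero eigenvalues = 1 spanning tree.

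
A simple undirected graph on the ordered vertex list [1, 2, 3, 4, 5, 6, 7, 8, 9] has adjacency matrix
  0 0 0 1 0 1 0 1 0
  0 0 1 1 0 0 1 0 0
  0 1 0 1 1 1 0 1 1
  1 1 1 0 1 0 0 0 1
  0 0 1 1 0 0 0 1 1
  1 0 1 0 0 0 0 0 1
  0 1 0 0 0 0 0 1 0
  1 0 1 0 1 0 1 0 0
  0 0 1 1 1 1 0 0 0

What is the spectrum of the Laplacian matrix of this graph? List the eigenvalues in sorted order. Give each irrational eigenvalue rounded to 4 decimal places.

Reading degrees in the order [1, 2, 3, 4, 5, 6, 7, 8, 9] gives [3, 3, 6, 5, 4, 3, 2, 4, 4]; set D = diag(3, 3, 6, 5, 4, 3, 2, 4, 4) and form L = D - A. Since every row of L sums to 0, the all-ones vector is in the kernel and 0 is an eigenvalue. There is one zero in the spectrum, matching the 1 component. The eigenvalues sum to 34, which equals trace(L) = 2|E|.

[0, 1.3943, 2.5156, 3, 3.2633, 4.5707, 5.5739, 6.3324, 7.3498]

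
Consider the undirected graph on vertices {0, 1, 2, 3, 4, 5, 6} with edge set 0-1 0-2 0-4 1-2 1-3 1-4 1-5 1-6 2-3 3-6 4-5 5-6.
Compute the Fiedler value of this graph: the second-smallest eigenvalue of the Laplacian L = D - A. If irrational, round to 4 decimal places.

Reading degrees in the order [0, 1, 2, 3, 4, 5, 6] gives [3, 6, 3, 3, 3, 3, 3]; set D = diag(3, 6, 3, 3, 3, 3, 3) and form L = D - A. The sorted Laplacian eigenvalues are [0, 2, 2, 4, 4, 5, 7]; the algebraic connectivity is the second entry, 2. By the matrix-tree theorem the graph has (1/7) * product of the nonzero eigenvalues = 320 spanning trees. There is one zero in the spectrum, matching the 1 component.

2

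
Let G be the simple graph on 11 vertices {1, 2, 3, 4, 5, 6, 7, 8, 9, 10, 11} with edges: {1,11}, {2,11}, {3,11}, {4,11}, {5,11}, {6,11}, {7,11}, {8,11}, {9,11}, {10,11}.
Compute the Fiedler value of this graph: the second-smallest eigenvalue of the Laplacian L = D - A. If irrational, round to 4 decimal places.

1

With the vertex order [1, 2, 3, 4, 5, 6, 7, 8, 9, 10, 11], the degrees are [1, 1, 1, 1, 1, 1, 1, 1, 1, 1, 10], giving D = diag(1, 1, 1, 1, 1, 1, 1, 1, 1, 1, 10) and L = D - A. The sorted Laplacian eigenvalues are [0, 1, 1, 1, 1, 1, 1, 1, 1, 1, 11]; the algebraic connectivity is the second entry, 1. The largest eigenvalue, 11, is at most the vertex count 11.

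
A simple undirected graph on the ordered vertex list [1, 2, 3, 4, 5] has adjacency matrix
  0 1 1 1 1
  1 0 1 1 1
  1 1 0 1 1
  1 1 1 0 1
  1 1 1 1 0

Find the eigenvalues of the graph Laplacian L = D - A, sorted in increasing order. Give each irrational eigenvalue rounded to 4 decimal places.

[0, 5, 5, 5, 5]

Each diagonal entry of L is the vertex degree and each off-diagonal entry is -1 where an edge is present, 0 otherwise; in the order [1, 2, 3, 4, 5] the diagonal is [4, 4, 4, 4, 4]. Diagonalising L (or applying a numerical eigensolver to the 5x5 matrix) gives the spectrum above. The eigenvalues sum to 20, which equals trace(L) = 2|E|.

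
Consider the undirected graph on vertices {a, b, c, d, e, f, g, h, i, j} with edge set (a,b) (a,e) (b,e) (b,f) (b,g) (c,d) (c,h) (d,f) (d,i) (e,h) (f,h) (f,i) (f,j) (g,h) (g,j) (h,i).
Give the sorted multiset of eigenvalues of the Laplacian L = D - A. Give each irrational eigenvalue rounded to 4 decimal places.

Each diagonal entry of L is the vertex degree and each off-diagonal entry is -1 where an edge is present, 0 otherwise; in the order [a, b, c, d, e, f, g, h, i, j] the diagonal is [2, 4, 2, 3, 3, 5, 3, 5, 3, 2]. Diagonalising L (or applying a numerical eigensolver to the 10x10 matrix) gives the spectrum above.

[0, 0.8699, 1.3072, 2.2760, 2.8989, 3.5123, 3.9050, 4.5626, 5.5252, 7.1428]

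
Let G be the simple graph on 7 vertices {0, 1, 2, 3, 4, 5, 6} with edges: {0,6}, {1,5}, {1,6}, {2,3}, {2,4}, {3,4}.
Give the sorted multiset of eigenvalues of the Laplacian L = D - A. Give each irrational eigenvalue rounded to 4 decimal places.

[0, 0, 0.5858, 2, 3, 3, 3.4142]

Each diagonal entry of L is the vertex degree and each off-diagonal entry is -1 where an edge is present, 0 otherwise; in the order [0, 1, 2, 3, 4, 5, 6] the diagonal is [1, 2, 2, 2, 2, 1, 2]. L is symmetric positive semidefinite, so every eigenvalue is real and nonnegative. The 2 zero eigenvalues correspond to the 2 connected components.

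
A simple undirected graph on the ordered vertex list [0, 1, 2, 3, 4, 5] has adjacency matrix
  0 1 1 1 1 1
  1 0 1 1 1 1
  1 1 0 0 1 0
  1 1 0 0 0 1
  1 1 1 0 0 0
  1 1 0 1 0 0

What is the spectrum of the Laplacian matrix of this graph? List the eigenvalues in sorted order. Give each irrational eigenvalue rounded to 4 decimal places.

With the vertex order [0, 1, 2, 3, 4, 5], the degrees are [5, 5, 3, 3, 3, 3], giving D = diag(5, 5, 3, 3, 3, 3) and L = D - A. Since every row of L sums to 0, the all-ones vector is in the kernel and 0 is an eigenvalue. The single zero eigenvalue shows the graph is connected. The largest eigenvalue, 6, is at most the vertex count 6.

[0, 2, 4, 4, 6, 6]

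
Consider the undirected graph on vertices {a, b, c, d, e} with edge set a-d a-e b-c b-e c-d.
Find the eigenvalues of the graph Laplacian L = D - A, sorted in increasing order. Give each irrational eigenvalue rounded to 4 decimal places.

With the vertex order [a, b, c, d, e], the degrees are [2, 2, 2, 2, 2], giving D = diag(2, 2, 2, 2, 2) and L = D - A. L is symmetric positive semidefinite, so every eigenvalue is real and nonnegative. The single zero eigenvalue shows the graph is connected. By the matrix-tree theorem the graph has (1/5) * product of the nonzero eigenvalues = 5 spanning trees.

[0, 1.3820, 1.3820, 3.6180, 3.6180]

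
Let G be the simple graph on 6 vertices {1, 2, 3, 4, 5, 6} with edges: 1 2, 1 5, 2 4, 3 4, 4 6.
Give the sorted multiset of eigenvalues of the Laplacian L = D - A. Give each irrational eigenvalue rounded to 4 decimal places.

Each diagonal entry of L is the vertex degree and each off-diagonal entry is -1 where an edge is present, 0 otherwise; in the order [1, 2, 3, 4, 5, 6] the diagonal is [2, 2, 1, 3, 1, 1]. Diagonalising L (or applying a numerical eigensolver to the 6x6 matrix) gives the spectrum above. The single zero eigenvalue shows the graph is connected. The eigenvalues sum to 10, which equals trace(L) = 2|E|. The largest eigenvalue, 4.2143, is at most the vertex count 6.

[0, 0.3249, 1, 1.4608, 3, 4.2143]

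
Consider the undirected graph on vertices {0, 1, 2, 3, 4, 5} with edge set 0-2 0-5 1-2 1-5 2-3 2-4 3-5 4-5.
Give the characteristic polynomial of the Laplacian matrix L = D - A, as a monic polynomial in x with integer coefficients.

x^6 - 16x^5 + 96x^4 - 272x^3 + 368x^2 - 192x

With the vertex order [0, 1, 2, 3, 4, 5], the degrees are [2, 2, 4, 2, 2, 4], giving D = diag(2, 2, 4, 2, 2, 4) and L = D - A. Computing det(xI - L) by cofactor expansion (or equivalently via sum-over-permutations) gives x^6 - 16x^5 + 96x^4 - 272x^3 + 368x^2 - 192x. The coefficient of x^5 equals -trace(L) = -16, matching the sum of degrees. The eigenvalues sum to 16, which equals trace(L) = 2|E|. By the matrix-tree theorem the graph has (1/6) * product of the nonzero eigenvalues = 32 spanning trees.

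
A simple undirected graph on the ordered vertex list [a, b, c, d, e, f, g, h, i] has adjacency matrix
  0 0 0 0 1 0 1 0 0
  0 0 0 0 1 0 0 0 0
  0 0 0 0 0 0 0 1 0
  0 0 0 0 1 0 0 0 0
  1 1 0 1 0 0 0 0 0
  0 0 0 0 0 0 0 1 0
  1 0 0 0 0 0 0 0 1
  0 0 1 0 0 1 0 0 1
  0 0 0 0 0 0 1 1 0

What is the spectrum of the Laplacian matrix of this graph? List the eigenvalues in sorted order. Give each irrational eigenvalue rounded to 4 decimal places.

[0, 0.1392, 0.6972, 1, 1, 1.7459, 3, 4.1149, 4.3028]

With the vertex order [a, b, c, d, e, f, g, h, i], the degrees are [2, 1, 1, 1, 3, 1, 2, 3, 2], giving D = diag(2, 1, 1, 1, 3, 1, 2, 3, 2) and L = D - A. The multiplicity of 0 as a Laplacian eigenvalue equals the number of connected components. The single zero eigenvalue shows the graph is connected. By the matrix-tree theorem the graph has (1/9) * product of the nonzero eigenvalues = 1 spanning tree.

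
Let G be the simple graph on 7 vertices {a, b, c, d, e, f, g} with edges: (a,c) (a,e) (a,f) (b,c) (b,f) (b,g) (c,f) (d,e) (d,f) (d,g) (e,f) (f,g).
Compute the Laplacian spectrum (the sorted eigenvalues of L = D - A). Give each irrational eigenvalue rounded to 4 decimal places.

[0, 2, 2, 4, 4, 5, 7]

With the vertex order [a, b, c, d, e, f, g], the degrees are [3, 3, 3, 3, 3, 6, 3], giving D = diag(3, 3, 3, 3, 3, 6, 3) and L = D - A. The multiplicity of 0 as a Laplacian eigenvalue equals the number of connected components. The single zero eigenvalue shows the graph is connected.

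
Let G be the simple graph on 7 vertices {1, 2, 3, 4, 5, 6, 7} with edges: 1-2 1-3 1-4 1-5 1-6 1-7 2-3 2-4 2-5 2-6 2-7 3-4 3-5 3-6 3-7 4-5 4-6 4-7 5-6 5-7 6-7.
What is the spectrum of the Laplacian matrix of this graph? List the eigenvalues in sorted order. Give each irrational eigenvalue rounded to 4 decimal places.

With the vertex order [1, 2, 3, 4, 5, 6, 7], the degrees are [6, 6, 6, 6, 6, 6, 6], giving D = diag(6, 6, 6, 6, 6, 6, 6) and L = D - A. Since every row of L sums to 0, the all-ones vector is in the kernel and 0 is an eigenvalue. The largest eigenvalue, 7, is at most the vertex count 7.

[0, 7, 7, 7, 7, 7, 7]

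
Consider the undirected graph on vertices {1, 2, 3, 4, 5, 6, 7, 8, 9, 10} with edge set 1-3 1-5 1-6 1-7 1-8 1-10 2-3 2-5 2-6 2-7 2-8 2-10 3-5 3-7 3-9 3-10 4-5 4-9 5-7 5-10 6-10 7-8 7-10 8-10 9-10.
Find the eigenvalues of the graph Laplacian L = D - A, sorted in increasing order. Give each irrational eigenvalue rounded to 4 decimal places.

Reading degrees in the order [1, 2, 3, 4, 5, 6, 7, 8, 9, 10] gives [6, 6, 6, 2, 6, 3, 6, 4, 3, 8]; set D = diag(6, 6, 6, 2, 6, 3, 6, 4, 3, 8) and form L = D - A. The multiplicity of 0 as a Laplacian eigenvalue equals the number of connected components. The eigenvalues sum to 50, which equals trace(L) = 2|E|.

[0, 1.4454, 3.0811, 3.2956, 4.4831, 6, 7.1984, 7.2541, 8.1908, 9.0515]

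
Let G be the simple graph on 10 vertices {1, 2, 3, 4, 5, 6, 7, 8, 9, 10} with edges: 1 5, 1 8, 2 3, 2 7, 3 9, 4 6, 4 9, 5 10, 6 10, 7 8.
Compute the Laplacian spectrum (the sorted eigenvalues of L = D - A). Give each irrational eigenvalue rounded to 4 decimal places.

Reading degrees in the order [1, 2, 3, 4, 5, 6, 7, 8, 9, 10] gives [2, 2, 2, 2, 2, 2, 2, 2, 2, 2]; set D = diag(2, 2, 2, 2, 2, 2, 2, 2, 2, 2) and form L = D - A. L is symmetric positive semidefinite, so every eigenvalue is real and nonnegative.

[0, 0.3820, 0.3820, 1.3820, 1.3820, 2.6180, 2.6180, 3.6180, 3.6180, 4]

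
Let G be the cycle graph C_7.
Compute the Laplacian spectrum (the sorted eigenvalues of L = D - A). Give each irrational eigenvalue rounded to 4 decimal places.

[0, 0.7530, 0.7530, 2.4450, 2.4450, 3.8019, 3.8019]

The graph has 7 vertices and degree multiset [2, 2, 2, 2, 2, 2, 2]; D is the diagonal matrix of degrees and L = D - A. The multiplicity of 0 as a Laplacian eigenvalue equals the number of connected components.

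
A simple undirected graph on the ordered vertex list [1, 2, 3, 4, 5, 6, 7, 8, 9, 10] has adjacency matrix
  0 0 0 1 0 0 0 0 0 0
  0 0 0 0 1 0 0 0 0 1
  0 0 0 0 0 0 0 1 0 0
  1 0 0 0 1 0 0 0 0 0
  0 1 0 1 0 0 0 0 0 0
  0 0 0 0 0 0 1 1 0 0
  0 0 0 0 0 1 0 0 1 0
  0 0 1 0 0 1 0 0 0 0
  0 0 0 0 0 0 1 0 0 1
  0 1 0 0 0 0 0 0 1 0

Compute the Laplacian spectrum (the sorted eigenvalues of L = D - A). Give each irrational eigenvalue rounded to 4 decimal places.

With the vertex order [1, 2, 3, 4, 5, 6, 7, 8, 9, 10], the degrees are [1, 2, 1, 2, 2, 2, 2, 2, 2, 2], giving D = diag(1, 2, 1, 2, 2, 2, 2, 2, 2, 2) and L = D - A. L is symmetric positive semidefinite, so every eigenvalue is real and nonnegative. The single zero eigenvalue shows the graph is connected. There is one zero in the spectrum, matching the 1 component. By the matrix-tree theorem the graph has (1/10) * product of the nonzero eigenvalues = 1 spanning tree.

[0, 0.0979, 0.3820, 0.8244, 1.3820, 2, 2.6180, 3.1756, 3.6180, 3.9021]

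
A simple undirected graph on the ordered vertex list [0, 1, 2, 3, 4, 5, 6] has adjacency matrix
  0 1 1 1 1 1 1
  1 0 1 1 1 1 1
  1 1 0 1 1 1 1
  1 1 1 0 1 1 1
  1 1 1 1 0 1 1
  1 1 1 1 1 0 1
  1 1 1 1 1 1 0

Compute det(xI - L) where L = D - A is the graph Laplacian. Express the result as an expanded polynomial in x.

With the vertex order [0, 1, 2, 3, 4, 5, 6], the degrees are [6, 6, 6, 6, 6, 6, 6], giving D = diag(6, 6, 6, 6, 6, 6, 6) and L = D - A. L has integer entries, so p(x) = det(xI - L) has integer coefficients. Expanding the determinant yields x^7 - 42x^6 + 735x^5 - 6860x^4 + 36015x^3 - 100842x^2 + 117649x. The constant term is 0 because L is singular (the all-ones vector lies in its kernel). The largest eigenvalue, 7, is at most the vertex count 7. By the matrix-tree theorem the graph has (1/7) * product of the nonzero eigenvalues = 16807 spanning trees.

x^7 - 42x^6 + 735x^5 - 6860x^4 + 36015x^3 - 100842x^2 + 117649x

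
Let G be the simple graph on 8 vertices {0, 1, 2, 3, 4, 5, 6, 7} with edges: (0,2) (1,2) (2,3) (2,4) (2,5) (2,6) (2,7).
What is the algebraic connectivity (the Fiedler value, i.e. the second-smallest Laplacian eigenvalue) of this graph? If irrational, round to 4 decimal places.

1

Reading degrees in the order [0, 1, 2, 3, 4, 5, 6, 7] gives [1, 1, 7, 1, 1, 1, 1, 1]; set D = diag(1, 1, 7, 1, 1, 1, 1, 1) and form L = D - A. The smallest Laplacian eigenvalue is always 0. The next one, lambda_2 = 1, measures how hard the graph is to disconnect: larger values mean better connectivity. The largest eigenvalue, 8, is at most the vertex count 8. The eigenvalues sum to 14, which equals trace(L) = 2|E|.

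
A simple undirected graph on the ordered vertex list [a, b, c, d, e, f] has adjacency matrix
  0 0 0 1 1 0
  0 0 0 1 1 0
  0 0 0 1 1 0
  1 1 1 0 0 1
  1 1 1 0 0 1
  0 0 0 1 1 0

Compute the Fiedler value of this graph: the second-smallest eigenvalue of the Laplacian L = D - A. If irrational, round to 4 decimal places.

Reading degrees in the order [a, b, c, d, e, f] gives [2, 2, 2, 4, 4, 2]; set D = diag(2, 2, 2, 4, 4, 2) and form L = D - A. Computing the eigenvalues of L and sorting gives [0, 2, 2, 2, 4, 6]. The Fiedler value lambda_2 = 2 is strictly positive, so the graph is connected.

2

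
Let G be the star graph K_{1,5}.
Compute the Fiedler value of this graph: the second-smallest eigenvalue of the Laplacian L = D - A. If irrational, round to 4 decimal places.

The graph has 6 vertices and degree multiset [5, 1, 1, 1, 1, 1]; D is the diagonal matrix of degrees and L = D - A. Computing the eigenvalues of L and sorting gives [0, 1, 1, 1, 1, 6]. The Fiedler value lambda_2 = 1 is strictly positive, so the graph is connected. The largest eigenvalue, 6, is at most the vertex count 6.

1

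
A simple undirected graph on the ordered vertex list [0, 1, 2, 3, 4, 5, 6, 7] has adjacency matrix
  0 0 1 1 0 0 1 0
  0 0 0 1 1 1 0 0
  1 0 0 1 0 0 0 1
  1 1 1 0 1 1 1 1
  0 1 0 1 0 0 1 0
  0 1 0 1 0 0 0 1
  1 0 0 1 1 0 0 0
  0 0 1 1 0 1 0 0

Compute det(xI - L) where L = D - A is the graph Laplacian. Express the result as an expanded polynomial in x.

Reading degrees in the order [0, 1, 2, 3, 4, 5, 6, 7] gives [3, 3, 3, 7, 3, 3, 3, 3]; set D = diag(3, 3, 3, 7, 3, 3, 3, 3) and form L = D - A. L has integer entries, so p(x) = det(xI - L) has integer coefficients. Expanding the determinant yields x^8 - 28x^7 + 322x^6 - 1974x^5 + 6965x^4 - 14126x^3 + 15225x^2 - 6728x. The coefficient of x^7 equals -trace(L) = -28, matching the sum of degrees. By the matrix-tree theorem the graph has (1/8) * product of the nonzero eigenvalues = 841 spanning trees.

x^8 - 28x^7 + 322x^6 - 1974x^5 + 6965x^4 - 14126x^3 + 15225x^2 - 6728x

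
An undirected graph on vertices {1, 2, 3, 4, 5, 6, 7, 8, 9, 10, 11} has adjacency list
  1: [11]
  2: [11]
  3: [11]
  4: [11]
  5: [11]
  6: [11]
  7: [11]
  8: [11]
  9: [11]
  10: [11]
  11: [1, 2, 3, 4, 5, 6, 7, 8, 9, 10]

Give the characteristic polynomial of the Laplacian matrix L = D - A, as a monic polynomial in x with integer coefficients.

With the vertex order [1, 2, 3, 4, 5, 6, 7, 8, 9, 10, 11], the degrees are [1, 1, 1, 1, 1, 1, 1, 1, 1, 1, 10], giving D = diag(1, 1, 1, 1, 1, 1, 1, 1, 1, 1, 10) and L = D - A. Computing det(xI - L) by cofactor expansion (or equivalently via sum-over-permutations) gives x^11 - 20x^10 + 135x^9 - 480x^8 + 1050x^7 - 1512x^6 + 1470x^5 - 960x^4 + 405x^3 - 100x^2 + 11x. Since p(0) = det(-L) = 0, x divides p(x). The eigenvalues sum to 20, which equals trace(L) = 2|E|.

x^11 - 20x^10 + 135x^9 - 480x^8 + 1050x^7 - 1512x^6 + 1470x^5 - 960x^4 + 405x^3 - 100x^2 + 11x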